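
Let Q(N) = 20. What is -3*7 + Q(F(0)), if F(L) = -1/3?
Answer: -1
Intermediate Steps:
F(L) = -1/3 (F(L) = -1*1/3 = -1/3)
-3*7 + Q(F(0)) = -3*7 + 20 = -21 + 20 = -1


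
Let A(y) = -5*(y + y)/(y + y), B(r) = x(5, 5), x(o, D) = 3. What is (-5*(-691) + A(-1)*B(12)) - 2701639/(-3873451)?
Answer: 13327373079/3873451 ≈ 3440.7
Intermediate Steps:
B(r) = 3
A(y) = -5 (A(y) = -5*2*y/(2*y) = -5*2*y*1/(2*y) = -5*1 = -5)
(-5*(-691) + A(-1)*B(12)) - 2701639/(-3873451) = (-5*(-691) - 5*3) - 2701639/(-3873451) = (3455 - 15) - 2701639*(-1)/3873451 = 3440 - 1*(-2701639/3873451) = 3440 + 2701639/3873451 = 13327373079/3873451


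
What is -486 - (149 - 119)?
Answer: -516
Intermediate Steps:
-486 - (149 - 119) = -486 - 1*30 = -486 - 30 = -516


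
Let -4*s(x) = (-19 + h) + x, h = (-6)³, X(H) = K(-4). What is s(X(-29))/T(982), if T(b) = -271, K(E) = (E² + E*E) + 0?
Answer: -203/1084 ≈ -0.18727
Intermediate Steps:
K(E) = 2*E² (K(E) = (E² + E²) + 0 = 2*E² + 0 = 2*E²)
X(H) = 32 (X(H) = 2*(-4)² = 2*16 = 32)
h = -216
s(x) = 235/4 - x/4 (s(x) = -((-19 - 216) + x)/4 = -(-235 + x)/4 = 235/4 - x/4)
s(X(-29))/T(982) = (235/4 - ¼*32)/(-271) = (235/4 - 8)*(-1/271) = (203/4)*(-1/271) = -203/1084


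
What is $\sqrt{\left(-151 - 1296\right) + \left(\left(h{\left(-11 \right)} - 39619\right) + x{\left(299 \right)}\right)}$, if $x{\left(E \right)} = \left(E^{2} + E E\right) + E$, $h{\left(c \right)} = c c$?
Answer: $2 \sqrt{34539} \approx 371.69$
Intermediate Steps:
$h{\left(c \right)} = c^{2}$
$x{\left(E \right)} = E + 2 E^{2}$ ($x{\left(E \right)} = \left(E^{2} + E^{2}\right) + E = 2 E^{2} + E = E + 2 E^{2}$)
$\sqrt{\left(-151 - 1296\right) + \left(\left(h{\left(-11 \right)} - 39619\right) + x{\left(299 \right)}\right)} = \sqrt{\left(-151 - 1296\right) - \left(39619 - 121 - 299 \left(1 + 2 \cdot 299\right)\right)} = \sqrt{\left(-151 - 1296\right) + \left(\left(121 - 39619\right) + 299 \left(1 + 598\right)\right)} = \sqrt{-1447 + \left(-39498 + 299 \cdot 599\right)} = \sqrt{-1447 + \left(-39498 + 179101\right)} = \sqrt{-1447 + 139603} = \sqrt{138156} = 2 \sqrt{34539}$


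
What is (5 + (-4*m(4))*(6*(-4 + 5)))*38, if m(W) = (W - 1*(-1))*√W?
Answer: -8930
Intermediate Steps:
m(W) = √W*(1 + W) (m(W) = (W + 1)*√W = (1 + W)*√W = √W*(1 + W))
(5 + (-4*m(4))*(6*(-4 + 5)))*38 = (5 + (-4*√4*(1 + 4))*(6*(-4 + 5)))*38 = (5 + (-8*5)*(6*1))*38 = (5 - 4*10*6)*38 = (5 - 40*6)*38 = (5 - 240)*38 = -235*38 = -8930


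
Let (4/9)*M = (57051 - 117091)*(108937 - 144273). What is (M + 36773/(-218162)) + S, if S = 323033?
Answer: 1041475559327453/218162 ≈ 4.7739e+9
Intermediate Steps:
M = 4773540240 (M = 9*((57051 - 117091)*(108937 - 144273))/4 = 9*(-60040*(-35336))/4 = (9/4)*2121573440 = 4773540240)
(M + 36773/(-218162)) + S = (4773540240 + 36773/(-218162)) + 323033 = (4773540240 + 36773*(-1/218162)) + 323033 = (4773540240 - 36773/218162) + 323033 = 1041405085802107/218162 + 323033 = 1041475559327453/218162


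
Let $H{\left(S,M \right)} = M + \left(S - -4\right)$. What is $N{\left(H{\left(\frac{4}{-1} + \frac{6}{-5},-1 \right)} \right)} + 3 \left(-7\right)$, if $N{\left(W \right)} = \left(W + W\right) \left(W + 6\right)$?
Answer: $- \frac{943}{25} \approx -37.72$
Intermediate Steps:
$H{\left(S,M \right)} = 4 + M + S$ ($H{\left(S,M \right)} = M + \left(S + 4\right) = M + \left(4 + S\right) = 4 + M + S$)
$N{\left(W \right)} = 2 W \left(6 + W\right)$
$N{\left(H{\left(\frac{4}{-1} + \frac{6}{-5},-1 \right)} \right)} + 3 \left(-7\right) = 2 \left(4 - 1 + \left(\frac{4}{-1} + \frac{6}{-5}\right)\right) \left(6 + \left(4 - 1 + \left(\frac{4}{-1} + \frac{6}{-5}\right)\right)\right) + 3 \left(-7\right) = 2 \left(4 - 1 + \left(4 \left(-1\right) + 6 \left(- \frac{1}{5}\right)\right)\right) \left(6 + \left(4 - 1 + \left(4 \left(-1\right) + 6 \left(- \frac{1}{5}\right)\right)\right)\right) - 21 = 2 \left(4 - 1 - \frac{26}{5}\right) \left(6 - \frac{11}{5}\right) - 21 = 2 \left(- \frac{11}{5}\right) \left(6 - \frac{11}{5}\right) - 21 = 2 \left(- \frac{11}{5}\right) \frac{19}{5} - 21 = - \frac{418}{25} - 21 = - \frac{943}{25}$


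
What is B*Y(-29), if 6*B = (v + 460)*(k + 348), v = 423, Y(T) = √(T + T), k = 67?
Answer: 366445*I*√58/6 ≈ 4.6513e+5*I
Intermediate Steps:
Y(T) = √2*√T (Y(T) = √(2*T) = √2*√T)
B = 366445/6 (B = ((423 + 460)*(67 + 348))/6 = (883*415)/6 = (⅙)*366445 = 366445/6 ≈ 61074.)
B*Y(-29) = 366445*(√2*√(-29))/6 = 366445*(√2*(I*√29))/6 = 366445*(I*√58)/6 = 366445*I*√58/6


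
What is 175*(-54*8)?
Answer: -75600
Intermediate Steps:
175*(-54*8) = 175*(-432) = -75600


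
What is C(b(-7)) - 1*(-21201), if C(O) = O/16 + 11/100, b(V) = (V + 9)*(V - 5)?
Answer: 2119961/100 ≈ 21200.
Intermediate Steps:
b(V) = (-5 + V)*(9 + V) (b(V) = (9 + V)*(-5 + V) = (-5 + V)*(9 + V))
C(O) = 11/100 + O/16 (C(O) = O*(1/16) + 11*(1/100) = O/16 + 11/100 = 11/100 + O/16)
C(b(-7)) - 1*(-21201) = (11/100 + (-45 + (-7)² + 4*(-7))/16) - 1*(-21201) = (11/100 + (-45 + 49 - 28)/16) + 21201 = (11/100 + (1/16)*(-24)) + 21201 = (11/100 - 3/2) + 21201 = -139/100 + 21201 = 2119961/100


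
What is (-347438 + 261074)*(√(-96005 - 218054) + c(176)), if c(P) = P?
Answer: -15200064 - 86364*I*√314059 ≈ -1.52e+7 - 4.8399e+7*I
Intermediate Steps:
(-347438 + 261074)*(√(-96005 - 218054) + c(176)) = (-347438 + 261074)*(√(-96005 - 218054) + 176) = -86364*(√(-314059) + 176) = -86364*(I*√314059 + 176) = -86364*(176 + I*√314059) = -15200064 - 86364*I*√314059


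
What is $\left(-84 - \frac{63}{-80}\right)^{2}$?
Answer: $\frac{44315649}{6400} \approx 6924.3$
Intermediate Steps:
$\left(-84 - \frac{63}{-80}\right)^{2} = \left(-84 - - \frac{63}{80}\right)^{2} = \left(-84 + \frac{63}{80}\right)^{2} = \left(- \frac{6657}{80}\right)^{2} = \frac{44315649}{6400}$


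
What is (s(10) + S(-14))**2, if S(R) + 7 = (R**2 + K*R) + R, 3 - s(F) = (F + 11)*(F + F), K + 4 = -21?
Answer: 11664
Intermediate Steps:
K = -25 (K = -4 - 21 = -25)
s(F) = 3 - 2*F*(11 + F) (s(F) = 3 - (F + 11)*(F + F) = 3 - (11 + F)*2*F = 3 - 2*F*(11 + F))
S(R) = -7 + R**2 - 24*R (S(R) = -7 + ((R**2 - 25*R) + R) = -7 + (R**2 - 24*R) = -7 + R**2 - 24*R)
(s(10) + S(-14))**2 = ((3 - 22*10 - 2*10**2) + (-7 + (-14)**2 - 24*(-14)))**2 = ((3 - 220 - 2*100) + (-7 + 196 + 336))**2 = ((3 - 220 - 200) + 525)**2 = (-417 + 525)**2 = 108**2 = 11664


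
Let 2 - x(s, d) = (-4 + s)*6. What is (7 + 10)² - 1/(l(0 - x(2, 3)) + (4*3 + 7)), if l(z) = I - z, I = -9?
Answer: 6935/24 ≈ 288.96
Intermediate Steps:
x(s, d) = 26 - 6*s (x(s, d) = 2 - (-4 + s)*6 = 2 - (-24 + 6*s) = 2 + (24 - 6*s) = 26 - 6*s)
l(z) = -9 - z
(7 + 10)² - 1/(l(0 - x(2, 3)) + (4*3 + 7)) = (7 + 10)² - 1/((-9 - (0 - (26 - 6*2))) + (4*3 + 7)) = 17² - 1/((-9 - (0 - (26 - 12))) + (12 + 7)) = 289 - 1/((-9 - (0 - 1*14)) + 19) = 289 - 1/((-9 - (0 - 14)) + 19) = 289 - 1/((-9 - 1*(-14)) + 19) = 289 - 1/((-9 + 14) + 19) = 289 - 1/(5 + 19) = 289 - 1/24 = 6935/24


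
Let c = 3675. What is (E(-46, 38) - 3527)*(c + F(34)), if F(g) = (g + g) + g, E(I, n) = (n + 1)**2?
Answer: -7576662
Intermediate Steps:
E(I, n) = (1 + n)**2
F(g) = 3*g (F(g) = 2*g + g = 3*g)
(E(-46, 38) - 3527)*(c + F(34)) = ((1 + 38)**2 - 3527)*(3675 + 3*34) = (39**2 - 3527)*(3675 + 102) = (1521 - 3527)*3777 = -2006*3777 = -7576662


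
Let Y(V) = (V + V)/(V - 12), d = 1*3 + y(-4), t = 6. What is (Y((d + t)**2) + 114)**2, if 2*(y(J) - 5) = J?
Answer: 1633284/121 ≈ 13498.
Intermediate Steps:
y(J) = 5 + J/2
d = 6 (d = 1*3 + (5 + (1/2)*(-4)) = 3 + (5 - 2) = 3 + 3 = 6)
Y(V) = 2*V/(-12 + V) (Y(V) = (2*V)/(-12 + V) = 2*V/(-12 + V))
(Y((d + t)**2) + 114)**2 = (2*(6 + 6)**2/(-12 + (6 + 6)**2) + 114)**2 = (2*12**2/(-12 + 12**2) + 114)**2 = (2*144/(-12 + 144) + 114)**2 = (2*144/132 + 114)**2 = (2*144*(1/132) + 114)**2 = (24/11 + 114)**2 = (1278/11)**2 = 1633284/121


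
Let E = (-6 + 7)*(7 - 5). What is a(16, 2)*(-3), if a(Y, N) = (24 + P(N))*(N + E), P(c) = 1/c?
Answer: -294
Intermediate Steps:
E = 2 (E = 1*2 = 2)
a(Y, N) = (2 + N)*(24 + 1/N) (a(Y, N) = (24 + 1/N)*(N + 2) = (24 + 1/N)*(2 + N) = (2 + N)*(24 + 1/N))
a(16, 2)*(-3) = (49 + 2/2 + 24*2)*(-3) = (49 + 2*(½) + 48)*(-3) = (49 + 1 + 48)*(-3) = 98*(-3) = -294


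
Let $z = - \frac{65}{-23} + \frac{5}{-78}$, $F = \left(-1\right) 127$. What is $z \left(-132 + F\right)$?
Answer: $- \frac{1283345}{1794} \approx -715.35$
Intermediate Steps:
$F = -127$
$z = \frac{4955}{1794}$ ($z = \left(-65\right) \left(- \frac{1}{23}\right) + 5 \left(- \frac{1}{78}\right) = \frac{65}{23} - \frac{5}{78} = \frac{4955}{1794} \approx 2.762$)
$z \left(-132 + F\right) = \frac{4955 \left(-132 - 127\right)}{1794} = \frac{4955}{1794} \left(-259\right) = - \frac{1283345}{1794}$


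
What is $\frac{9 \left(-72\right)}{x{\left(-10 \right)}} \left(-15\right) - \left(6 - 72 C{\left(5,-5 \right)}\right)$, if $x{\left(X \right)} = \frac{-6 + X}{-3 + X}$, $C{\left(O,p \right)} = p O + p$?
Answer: $\frac{11463}{2} \approx 5731.5$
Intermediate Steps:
$C{\left(O,p \right)} = p + O p$ ($C{\left(O,p \right)} = O p + p = p + O p$)
$x{\left(X \right)} = \frac{-6 + X}{-3 + X}$
$\frac{9 \left(-72\right)}{x{\left(-10 \right)}} \left(-15\right) - \left(6 - 72 C{\left(5,-5 \right)}\right) = \frac{9 \left(-72\right)}{\frac{1}{-3 - 10} \left(-6 - 10\right)} \left(-15\right) - \left(6 - 72 \left(- 5 \left(1 + 5\right)\right)\right) = - \frac{648}{\frac{1}{-13} \left(-16\right)} \left(-15\right) - \left(6 - 72 \left(\left(-5\right) 6\right)\right) = - \frac{648}{\left(- \frac{1}{13}\right) \left(-16\right)} \left(-15\right) - \left(6 - -2160\right) = - \frac{648}{\frac{16}{13}} \left(-15\right) - \left(6 + 2160\right) = \left(-648\right) \frac{13}{16} \left(-15\right) - 2166 = \left(- \frac{1053}{2}\right) \left(-15\right) - 2166 = \frac{15795}{2} - 2166 = \frac{11463}{2}$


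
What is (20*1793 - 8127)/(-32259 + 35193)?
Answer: 27733/2934 ≈ 9.4523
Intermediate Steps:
(20*1793 - 8127)/(-32259 + 35193) = (35860 - 8127)/2934 = 27733*(1/2934) = 27733/2934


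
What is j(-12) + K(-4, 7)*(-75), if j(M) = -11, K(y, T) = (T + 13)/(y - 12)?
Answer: 331/4 ≈ 82.750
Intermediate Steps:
K(y, T) = (13 + T)/(-12 + y)
j(-12) + K(-4, 7)*(-75) = -11 + ((13 + 7)/(-12 - 4))*(-75) = -11 + (20/(-16))*(-75) = -11 - 1/16*20*(-75) = -11 - 5/4*(-75) = -11 + 375/4 = 331/4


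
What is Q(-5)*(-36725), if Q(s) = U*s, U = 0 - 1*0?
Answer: 0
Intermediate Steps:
U = 0 (U = 0 + 0 = 0)
Q(s) = 0 (Q(s) = 0*s = 0)
Q(-5)*(-36725) = 0*(-36725) = 0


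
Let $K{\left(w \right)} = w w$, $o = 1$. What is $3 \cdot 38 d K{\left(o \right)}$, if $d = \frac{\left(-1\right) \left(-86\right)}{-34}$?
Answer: $- \frac{4902}{17} \approx -288.35$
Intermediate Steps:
$K{\left(w \right)} = w^{2}$
$d = - \frac{43}{17}$ ($d = 86 \left(- \frac{1}{34}\right) = - \frac{43}{17} \approx -2.5294$)
$3 \cdot 38 d K{\left(o \right)} = 3 \cdot 38 \left(- \frac{43}{17}\right) 1^{2} = 114 \left(- \frac{43}{17}\right) 1 = \left(- \frac{4902}{17}\right) 1 = - \frac{4902}{17}$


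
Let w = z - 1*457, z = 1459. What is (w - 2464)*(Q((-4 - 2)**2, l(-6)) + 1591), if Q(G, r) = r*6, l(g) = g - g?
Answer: -2326042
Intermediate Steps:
l(g) = 0
Q(G, r) = 6*r
w = 1002 (w = 1459 - 1*457 = 1459 - 457 = 1002)
(w - 2464)*(Q((-4 - 2)**2, l(-6)) + 1591) = (1002 - 2464)*(6*0 + 1591) = -1462*(0 + 1591) = -1462*1591 = -2326042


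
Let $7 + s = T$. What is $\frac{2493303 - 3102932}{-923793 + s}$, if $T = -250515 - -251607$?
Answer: $\frac{609629}{922708} \approx 0.6607$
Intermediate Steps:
$T = 1092$ ($T = -250515 + 251607 = 1092$)
$s = 1085$ ($s = -7 + 1092 = 1085$)
$\frac{2493303 - 3102932}{-923793 + s} = \frac{2493303 - 3102932}{-923793 + 1085} = - \frac{609629}{-922708} = \left(-609629\right) \left(- \frac{1}{922708}\right) = \frac{609629}{922708}$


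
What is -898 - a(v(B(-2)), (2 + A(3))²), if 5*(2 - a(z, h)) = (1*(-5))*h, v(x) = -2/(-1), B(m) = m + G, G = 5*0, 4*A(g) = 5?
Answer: -14569/16 ≈ -910.56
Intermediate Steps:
A(g) = 5/4 (A(g) = (¼)*5 = 5/4)
G = 0
B(m) = m (B(m) = m + 0 = m)
v(x) = 2 (v(x) = -2*(-1) = 2)
a(z, h) = 2 + h (a(z, h) = 2 - 1*(-5)*h/5 = 2 - (-1)*h = 2 + h)
-898 - a(v(B(-2)), (2 + A(3))²) = -898 - (2 + (2 + 5/4)²) = -898 - (2 + (13/4)²) = -898 - (2 + 169/16) = -898 - 1*201/16 = -898 - 201/16 = -14569/16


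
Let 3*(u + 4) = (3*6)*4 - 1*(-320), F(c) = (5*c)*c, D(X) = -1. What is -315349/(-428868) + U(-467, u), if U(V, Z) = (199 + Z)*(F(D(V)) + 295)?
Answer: 41900718949/428868 ≈ 97701.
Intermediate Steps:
F(c) = 5*c²
u = 380/3 (u = -4 + ((3*6)*4 - 1*(-320))/3 = -4 + (18*4 + 320)/3 = -4 + (72 + 320)/3 = -4 + (⅓)*392 = -4 + 392/3 = 380/3 ≈ 126.67)
U(V, Z) = 59700 + 300*Z (U(V, Z) = (199 + Z)*(5*(-1)² + 295) = (199 + Z)*(5*1 + 295) = (199 + Z)*(5 + 295) = (199 + Z)*300 = 59700 + 300*Z)
-315349/(-428868) + U(-467, u) = -315349/(-428868) + (59700 + 300*(380/3)) = -315349*(-1/428868) + (59700 + 38000) = 315349/428868 + 97700 = 41900718949/428868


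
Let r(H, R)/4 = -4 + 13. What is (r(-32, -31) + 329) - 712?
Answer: -347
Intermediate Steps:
r(H, R) = 36 (r(H, R) = 4*(-4 + 13) = 4*9 = 36)
(r(-32, -31) + 329) - 712 = (36 + 329) - 712 = 365 - 712 = -347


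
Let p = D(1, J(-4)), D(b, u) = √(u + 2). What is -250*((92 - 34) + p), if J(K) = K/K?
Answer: -14500 - 250*√3 ≈ -14933.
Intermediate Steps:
J(K) = 1
D(b, u) = √(2 + u)
p = √3 (p = √(2 + 1) = √3 ≈ 1.7320)
-250*((92 - 34) + p) = -250*((92 - 34) + √3) = -250*(58 + √3) = -14500 - 250*√3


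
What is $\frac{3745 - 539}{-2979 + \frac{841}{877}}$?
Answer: $- \frac{200833}{186553} \approx -1.0765$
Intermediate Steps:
$\frac{3745 - 539}{-2979 + \frac{841}{877}} = \frac{3206}{-2979 + 841 \cdot \frac{1}{877}} = \frac{3206}{-2979 + \frac{841}{877}} = \frac{3206}{- \frac{2611742}{877}} = 3206 \left(- \frac{877}{2611742}\right) = - \frac{200833}{186553}$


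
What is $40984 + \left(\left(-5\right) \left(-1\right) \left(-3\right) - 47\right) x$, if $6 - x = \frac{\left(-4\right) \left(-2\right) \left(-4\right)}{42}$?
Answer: $\frac{851860}{21} \approx 40565.0$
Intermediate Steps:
$x = \frac{142}{21}$ ($x = 6 - \frac{\left(-4\right) \left(-2\right) \left(-4\right)}{42} = 6 - 8 \left(-4\right) \frac{1}{42} = 6 - \left(-32\right) \frac{1}{42} = 6 - - \frac{16}{21} = 6 + \frac{16}{21} = \frac{142}{21} \approx 6.7619$)
$40984 + \left(\left(-5\right) \left(-1\right) \left(-3\right) - 47\right) x = 40984 + \left(\left(-5\right) \left(-1\right) \left(-3\right) - 47\right) \frac{142}{21} = 40984 + \left(5 \left(-3\right) - 47\right) \frac{142}{21} = 40984 + \left(-15 - 47\right) \frac{142}{21} = 40984 - \frac{8804}{21} = \frac{851860}{21}$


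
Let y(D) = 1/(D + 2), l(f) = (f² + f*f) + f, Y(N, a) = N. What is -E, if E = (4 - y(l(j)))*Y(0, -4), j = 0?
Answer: 0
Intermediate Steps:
l(f) = f + 2*f² (l(f) = (f² + f²) + f = 2*f² + f = f + 2*f²)
y(D) = 1/(2 + D)
E = 0 (E = (4 - 1/(2 + 0*(1 + 2*0)))*0 = (4 - 1/(2 + 0*(1 + 0)))*0 = (4 - 1/(2 + 0*1))*0 = (4 - 1/(2 + 0))*0 = (4 - 1/2)*0 = (4 - 1*½)*0 = (4 - ½)*0 = (7/2)*0 = 0)
-E = -1*0 = 0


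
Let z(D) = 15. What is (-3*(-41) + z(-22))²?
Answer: 19044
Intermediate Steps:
(-3*(-41) + z(-22))² = (-3*(-41) + 15)² = (123 + 15)² = 138² = 19044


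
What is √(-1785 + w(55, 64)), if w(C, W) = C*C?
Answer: 2*√310 ≈ 35.214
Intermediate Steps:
w(C, W) = C²
√(-1785 + w(55, 64)) = √(-1785 + 55²) = √(-1785 + 3025) = √1240 = 2*√310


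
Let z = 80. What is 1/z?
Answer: 1/80 ≈ 0.012500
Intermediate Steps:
1/z = 1/80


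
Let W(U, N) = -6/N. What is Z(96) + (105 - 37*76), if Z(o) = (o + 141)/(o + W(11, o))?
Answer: -4151453/1535 ≈ -2704.5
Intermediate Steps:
Z(o) = (141 + o)/(o - 6/o) (Z(o) = (o + 141)/(o - 6/o) = (141 + o)/(o - 6/o))
Z(96) + (105 - 37*76) = 96*(141 + 96)/(-6 + 96²) + (105 - 37*76) = 96*237/(-6 + 9216) + (105 - 2812) = 96*237/9210 - 2707 = 96*(1/9210)*237 - 2707 = 3792/1535 - 2707 = -4151453/1535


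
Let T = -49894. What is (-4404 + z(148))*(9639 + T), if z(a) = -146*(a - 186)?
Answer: -46051720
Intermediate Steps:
z(a) = 27156 - 146*a (z(a) = -146*(-186 + a) = 27156 - 146*a)
(-4404 + z(148))*(9639 + T) = (-4404 + (27156 - 146*148))*(9639 - 49894) = (-4404 + (27156 - 21608))*(-40255) = (-4404 + 5548)*(-40255) = 1144*(-40255) = -46051720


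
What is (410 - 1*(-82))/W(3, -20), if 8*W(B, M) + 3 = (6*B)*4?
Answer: 1312/23 ≈ 57.043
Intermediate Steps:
W(B, M) = -3/8 + 3*B (W(B, M) = -3/8 + ((6*B)*4)/8 = -3/8 + (24*B)/8 = -3/8 + 3*B)
(410 - 1*(-82))/W(3, -20) = (410 - 1*(-82))/(-3/8 + 3*3) = (410 + 82)/(-3/8 + 9) = 492/(69/8) = 492*(8/69) = 1312/23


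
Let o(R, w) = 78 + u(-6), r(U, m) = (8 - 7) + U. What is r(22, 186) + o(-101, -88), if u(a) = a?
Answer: 95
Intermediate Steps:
r(U, m) = 1 + U
o(R, w) = 72 (o(R, w) = 78 - 6 = 72)
r(22, 186) + o(-101, -88) = (1 + 22) + 72 = 23 + 72 = 95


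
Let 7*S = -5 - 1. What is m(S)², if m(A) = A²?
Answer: 1296/2401 ≈ 0.53977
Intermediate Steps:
S = -6/7 (S = (-5 - 1)/7 = (⅐)*(-6) = -6/7 ≈ -0.85714)
m(S)² = ((-6/7)²)² = (36/49)² = 1296/2401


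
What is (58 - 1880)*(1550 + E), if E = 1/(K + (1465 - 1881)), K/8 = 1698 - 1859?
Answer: -2406132289/852 ≈ -2.8241e+6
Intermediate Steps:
K = -1288 (K = 8*(1698 - 1859) = 8*(-161) = -1288)
E = -1/1704 (E = 1/(-1288 + (1465 - 1881)) = 1/(-1288 - 416) = 1/(-1704) = -1/1704 ≈ -0.00058685)
(58 - 1880)*(1550 + E) = (58 - 1880)*(1550 - 1/1704) = -1822*2641199/1704 = -2406132289/852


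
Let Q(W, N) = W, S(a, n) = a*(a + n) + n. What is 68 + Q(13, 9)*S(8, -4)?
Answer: 432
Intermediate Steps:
S(a, n) = n + a*(a + n)
68 + Q(13, 9)*S(8, -4) = 68 + 13*(-4 + 8² + 8*(-4)) = 68 + 13*(-4 + 64 - 32) = 68 + 13*28 = 68 + 364 = 432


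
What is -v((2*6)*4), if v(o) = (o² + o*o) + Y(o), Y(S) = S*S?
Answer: -6912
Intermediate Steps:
Y(S) = S²
v(o) = 3*o² (v(o) = (o² + o*o) + o² = (o² + o²) + o² = 2*o² + o² = 3*o²)
-v((2*6)*4) = -3*((2*6)*4)² = -3*(12*4)² = -3*48² = -3*2304 = -1*6912 = -6912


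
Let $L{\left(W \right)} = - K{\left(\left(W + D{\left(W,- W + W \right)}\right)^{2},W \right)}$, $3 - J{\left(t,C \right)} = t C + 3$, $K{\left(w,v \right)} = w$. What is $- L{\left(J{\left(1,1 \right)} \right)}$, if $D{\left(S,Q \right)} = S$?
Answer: $4$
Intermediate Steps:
$J{\left(t,C \right)} = - C t$ ($J{\left(t,C \right)} = 3 - \left(t C + 3\right) = 3 - \left(C t + 3\right) = 3 - \left(3 + C t\right) = - C t$)
$L{\left(W \right)} = - 4 W^{2}$ ($L{\left(W \right)} = - \left(W + W\right)^{2} = - \left(2 W\right)^{2} = - 4 W^{2}$)
$- L{\left(J{\left(1,1 \right)} \right)} = - \left(-4\right) \left(\left(-1\right) 1 \cdot 1\right)^{2} = - \left(-4\right) \left(-1\right)^{2} = - \left(-4\right) 1 = \left(-1\right) \left(-4\right) = 4$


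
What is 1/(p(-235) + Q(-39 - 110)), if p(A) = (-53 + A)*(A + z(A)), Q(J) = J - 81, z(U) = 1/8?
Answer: 1/67414 ≈ 1.4834e-5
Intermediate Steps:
z(U) = 1/8
Q(J) = -81 + J
p(A) = (-53 + A)*(1/8 + A) (p(A) = (-53 + A)*(A + 1/8) = (-53 + A)*(1/8 + A))
1/(p(-235) + Q(-39 - 110)) = 1/((-53/8 + (-235)**2 - 423/8*(-235)) + (-81 + (-39 - 110))) = 1/((-53/8 + 55225 + 99405/8) + (-81 - 149)) = 1/(67644 - 230) = 1/67414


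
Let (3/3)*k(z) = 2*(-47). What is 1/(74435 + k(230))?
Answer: 1/74341 ≈ 1.3452e-5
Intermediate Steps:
k(z) = -94 (k(z) = 2*(-47) = -94)
1/(74435 + k(230)) = 1/(74435 - 94) = 1/74341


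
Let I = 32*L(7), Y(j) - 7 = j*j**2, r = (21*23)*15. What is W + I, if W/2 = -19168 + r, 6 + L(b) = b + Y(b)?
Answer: -12614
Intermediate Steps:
r = 7245 (r = 483*15 = 7245)
Y(j) = 7 + j**3 (Y(j) = 7 + j*j**2 = 7 + j**3)
L(b) = 1 + b + b**3 (L(b) = -6 + (b + (7 + b**3)) = -6 + (7 + b + b**3) = 1 + b + b**3)
W = -23846 (W = 2*(-19168 + 7245) = 2*(-11923) = -23846)
I = 11232 (I = 32*(1 + 7 + 7**3) = 32*(1 + 7 + 343) = 32*351 = 11232)
W + I = -23846 + 11232 = -12614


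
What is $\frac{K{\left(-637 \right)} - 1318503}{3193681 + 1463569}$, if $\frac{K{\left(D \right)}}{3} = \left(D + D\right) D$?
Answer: $\frac{1116111}{4657250} \approx 0.23965$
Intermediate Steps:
$K{\left(D \right)} = 6 D^{2}$ ($K{\left(D \right)} = 3 \left(D + D\right) D = 3 \cdot 2 D D = 3 \cdot 2 D^{2} = 6 D^{2}$)
$\frac{K{\left(-637 \right)} - 1318503}{3193681 + 1463569} = \frac{6 \left(-637\right)^{2} - 1318503}{3193681 + 1463569} = \frac{6 \cdot 405769 - 1318503}{4657250} = \left(2434614 - 1318503\right) \frac{1}{4657250} = 1116111 \cdot \frac{1}{4657250} = \frac{1116111}{4657250}$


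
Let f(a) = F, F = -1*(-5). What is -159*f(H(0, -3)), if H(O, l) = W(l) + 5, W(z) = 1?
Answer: -795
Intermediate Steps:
H(O, l) = 6 (H(O, l) = 1 + 5 = 6)
F = 5
f(a) = 5
-159*f(H(0, -3)) = -159*5 = -795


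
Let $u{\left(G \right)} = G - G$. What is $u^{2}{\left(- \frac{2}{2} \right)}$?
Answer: $0$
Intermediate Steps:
$u{\left(G \right)} = 0$
$u^{2}{\left(- \frac{2}{2} \right)} = 0^{2} = 0$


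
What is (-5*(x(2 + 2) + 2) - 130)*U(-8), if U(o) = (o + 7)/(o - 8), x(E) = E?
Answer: -10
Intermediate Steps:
U(o) = (7 + o)/(-8 + o)
(-5*(x(2 + 2) + 2) - 130)*U(-8) = (-5*((2 + 2) + 2) - 130)*((7 - 8)/(-8 - 8)) = (-5*(4 + 2) - 130)*(-1/(-16)) = (-5*6 - 130)*(-1/16*(-1)) = (-30 - 130)*(1/16) = -160*1/16 = -10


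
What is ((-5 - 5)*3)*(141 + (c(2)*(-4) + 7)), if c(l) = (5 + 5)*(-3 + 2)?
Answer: -5640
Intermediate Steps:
c(l) = -10 (c(l) = 10*(-1) = -10)
((-5 - 5)*3)*(141 + (c(2)*(-4) + 7)) = ((-5 - 5)*3)*(141 + (-10*(-4) + 7)) = (-10*3)*(141 + (40 + 7)) = -30*(141 + 47) = -30*188 = -5640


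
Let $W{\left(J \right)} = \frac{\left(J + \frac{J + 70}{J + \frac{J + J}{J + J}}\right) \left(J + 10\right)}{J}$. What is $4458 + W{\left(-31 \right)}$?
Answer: $\frac{1375197}{310} \approx 4436.1$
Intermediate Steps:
$W{\left(J \right)} = \frac{\left(10 + J\right) \left(J + \frac{70 + J}{1 + J}\right)}{J}$ ($W{\left(J \right)} = \frac{\left(J + \frac{70 + J}{J + \frac{2 J}{2 J}}\right) \left(10 + J\right)}{J} = \frac{\left(J + \frac{70 + J}{J + 2 J \frac{1}{2 J}}\right) \left(10 + J\right)}{J} = \frac{\left(J + \frac{70 + J}{J + 1}\right) \left(10 + J\right)}{J} = \frac{\left(J + \frac{70 + J}{1 + J}\right) \left(10 + J\right)}{J} = \frac{\left(10 + J\right) \left(J + \frac{70 + J}{1 + J}\right)}{J}$)
$4458 + W{\left(-31 \right)} = 4458 + \frac{700 + \left(-31\right)^{3} + 12 \left(-31\right)^{2} + 90 \left(-31\right)}{\left(-31\right) \left(1 - 31\right)} = 4458 - \frac{700 - 29791 + 12 \cdot 961 - 2790}{31 \left(-30\right)} = 4458 - - \frac{700 - 29791 + 11532 - 2790}{930} = 4458 - \left(- \frac{1}{930}\right) \left(-20349\right) = 4458 - \frac{6783}{310} = \frac{1375197}{310}$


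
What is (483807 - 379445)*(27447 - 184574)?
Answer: -16398087974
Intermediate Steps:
(483807 - 379445)*(27447 - 184574) = 104362*(-157127) = -16398087974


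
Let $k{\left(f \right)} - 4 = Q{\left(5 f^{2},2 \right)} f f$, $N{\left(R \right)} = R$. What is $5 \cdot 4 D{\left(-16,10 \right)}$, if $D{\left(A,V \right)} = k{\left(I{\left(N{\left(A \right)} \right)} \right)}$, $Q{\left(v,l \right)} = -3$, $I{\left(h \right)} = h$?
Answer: $-15280$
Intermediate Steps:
$k{\left(f \right)} = 4 - 3 f^{2}$ ($k{\left(f \right)} = 4 + - 3 f f = 4 - 3 f^{2}$)
$D{\left(A,V \right)} = 4 - 3 A^{2}$
$5 \cdot 4 D{\left(-16,10 \right)} = 5 \cdot 4 \left(4 - 3 \left(-16\right)^{2}\right) = 20 \left(4 - 768\right) = 20 \left(-764\right) = -15280$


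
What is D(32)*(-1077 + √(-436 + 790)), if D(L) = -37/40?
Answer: 39849/40 - 37*√354/40 ≈ 978.82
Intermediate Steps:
D(L) = -37/40 (D(L) = -37*1/40 = -37/40)
D(32)*(-1077 + √(-436 + 790)) = -37*(-1077 + √(-436 + 790))/40 = -37*(-1077 + √354)/40 = 39849/40 - 37*√354/40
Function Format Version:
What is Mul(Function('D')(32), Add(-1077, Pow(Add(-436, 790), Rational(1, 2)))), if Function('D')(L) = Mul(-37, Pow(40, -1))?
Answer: Add(Rational(39849, 40), Mul(Rational(-37, 40), Pow(354, Rational(1, 2)))) ≈ 978.82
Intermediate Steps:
Function('D')(L) = Rational(-37, 40) (Function('D')(L) = Mul(-37, Rational(1, 40)) = Rational(-37, 40))
Mul(Function('D')(32), Add(-1077, Pow(Add(-436, 790), Rational(1, 2)))) = Mul(Rational(-37, 40), Add(-1077, Pow(Add(-436, 790), Rational(1, 2)))) = Mul(Rational(-37, 40), Add(-1077, Pow(354, Rational(1, 2)))) = Add(Rational(39849, 40), Mul(Rational(-37, 40), Pow(354, Rational(1, 2))))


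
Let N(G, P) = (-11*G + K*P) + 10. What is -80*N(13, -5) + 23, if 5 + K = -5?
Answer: 6663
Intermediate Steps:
K = -10 (K = -5 - 5 = -10)
N(G, P) = 10 - 11*G - 10*P (N(G, P) = (-11*G - 10*P) + 10 = 10 - 11*G - 10*P)
-80*N(13, -5) + 23 = -80*(10 - 11*13 - 10*(-5)) + 23 = -80*(10 - 143 + 50) + 23 = -80*(-83) + 23 = 6640 + 23 = 6663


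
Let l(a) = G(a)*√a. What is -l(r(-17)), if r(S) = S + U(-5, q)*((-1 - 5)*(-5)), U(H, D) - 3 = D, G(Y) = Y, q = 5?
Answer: -223*√223 ≈ -3330.1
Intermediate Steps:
U(H, D) = 3 + D
r(S) = 240 + S (r(S) = S + (3 + 5)*((-1 - 5)*(-5)) = S + 8*(-6*(-5)) = S + 8*30 = S + 240 = 240 + S)
l(a) = a^(3/2) (l(a) = a*√a = a^(3/2))
-l(r(-17)) = -(240 - 17)^(3/2) = -223^(3/2) = -223*√223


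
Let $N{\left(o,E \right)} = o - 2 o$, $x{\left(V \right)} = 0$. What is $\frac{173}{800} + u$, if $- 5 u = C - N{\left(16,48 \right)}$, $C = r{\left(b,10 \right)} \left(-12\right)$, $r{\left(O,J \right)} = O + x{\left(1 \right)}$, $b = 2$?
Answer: $\frac{1453}{800} \approx 1.8162$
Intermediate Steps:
$r{\left(O,J \right)} = O$ ($r{\left(O,J \right)} = O + 0 = O$)
$N{\left(o,E \right)} = - o$
$C = -24$ ($C = 2 \left(-12\right) = -24$)
$u = \frac{8}{5}$ ($u = - \frac{-24 - \left(-1\right) 16}{5} = - \frac{-24 - -16}{5} = - \frac{-24 + 16}{5} = \left(- \frac{1}{5}\right) \left(-8\right) = \frac{8}{5} \approx 1.6$)
$\frac{173}{800} + u = \frac{173}{800} + \frac{8}{5} = \frac{1453}{800}$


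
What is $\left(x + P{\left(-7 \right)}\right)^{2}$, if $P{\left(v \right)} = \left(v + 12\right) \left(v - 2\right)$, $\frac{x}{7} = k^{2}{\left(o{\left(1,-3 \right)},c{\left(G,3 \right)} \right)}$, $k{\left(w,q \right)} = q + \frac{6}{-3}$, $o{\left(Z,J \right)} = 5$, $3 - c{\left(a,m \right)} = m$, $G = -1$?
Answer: $289$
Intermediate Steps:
$c{\left(a,m \right)} = 3 - m$
$k{\left(w,q \right)} = -2 + q$ ($k{\left(w,q \right)} = q + 6 \left(- \frac{1}{3}\right) = q - 2 = -2 + q$)
$x = 28$ ($x = 7 \left(-2 + \left(3 - 3\right)\right)^{2} = 7 \left(-2 + 0\right)^{2} = 7 \left(-2\right)^{2} = 7 \cdot 4 = 28$)
$P{\left(v \right)} = \left(-2 + v\right) \left(12 + v\right)$ ($P{\left(v \right)} = \left(12 + v\right) \left(-2 + v\right) = \left(-2 + v\right) \left(12 + v\right)$)
$\left(x + P{\left(-7 \right)}\right)^{2} = \left(28 + \left(-24 + \left(-7\right)^{2} + 10 \left(-7\right)\right)\right)^{2} = \left(28 - 45\right)^{2} = \left(-17\right)^{2} = 289$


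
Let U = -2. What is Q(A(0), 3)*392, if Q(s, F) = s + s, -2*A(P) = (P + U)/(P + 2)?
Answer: 392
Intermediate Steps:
A(P) = -(-2 + P)/(2*(2 + P)) (A(P) = -(P - 2)/(2*(P + 2)) = -(-2 + P)/(2*(2 + P)))
Q(s, F) = 2*s
Q(A(0), 3)*392 = (2*((2 - 1*0)/(2*(2 + 0))))*392 = (2*((1/2)*(2 + 0)/2))*392 = (2*((1/2)*(1/2)*2))*392 = (2*(1/2))*392 = 1*392 = 392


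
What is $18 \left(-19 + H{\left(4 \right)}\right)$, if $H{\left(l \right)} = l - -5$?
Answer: $-180$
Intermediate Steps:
$H{\left(l \right)} = 5 + l$ ($H{\left(l \right)} = l + 5 = 5 + l$)
$18 \left(-19 + H{\left(4 \right)}\right) = 18 \left(-19 + \left(5 + 4\right)\right) = 18 \left(-19 + 9\right) = 18 \left(-10\right) = -180$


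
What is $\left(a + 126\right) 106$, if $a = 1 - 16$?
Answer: $11766$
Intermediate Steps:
$a = -15$
$\left(a + 126\right) 106 = \left(-15 + 126\right) 106 = 111 \cdot 106 = 11766$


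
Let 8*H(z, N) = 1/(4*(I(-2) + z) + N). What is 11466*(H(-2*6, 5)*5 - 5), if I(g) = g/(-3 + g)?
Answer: -5290285/92 ≈ -57503.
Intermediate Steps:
I(g) = g/(-3 + g)
H(z, N) = 1/(8*(8/5 + N + 4*z)) (H(z, N) = 1/(8*(4*(-2/(-3 - 2) + z) + N)) = 1/(8*(4*(-2/(-5) + z) + N)) = 1/(8*(4*(-2*(-⅕) + z) + N)) = 1/(8*(4*(⅖ + z) + N)) = 1/(8*((8/5 + 4*z) + N)) = 1/(8*(8/5 + N + 4*z)))
11466*(H(-2*6, 5)*5 - 5) = 11466*((5/(8*(8 + 5*5 + 20*(-2*6))))*5 - 5) = 11466*((5/(8*(8 + 25 + 20*(-12))))*5 - 5) = 11466*((5/(8*(8 + 25 - 240)))*5 - 5) = 11466*(((5/8)/(-207))*5 - 5) = 11466*(((5/8)*(-1/207))*5 - 5) = 11466*(-5/1656*5 - 5) = 11466*(-25/1656 - 5) = 11466*(-8305/1656) = -5290285/92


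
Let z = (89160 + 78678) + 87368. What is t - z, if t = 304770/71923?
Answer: -18354876368/71923 ≈ -2.5520e+5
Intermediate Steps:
t = 304770/71923 (t = 304770*(1/71923) = 304770/71923 ≈ 4.2374)
z = 255206 (z = 167838 + 87368 = 255206)
t - z = 304770/71923 - 1*255206 = 304770/71923 - 255206 = -18354876368/71923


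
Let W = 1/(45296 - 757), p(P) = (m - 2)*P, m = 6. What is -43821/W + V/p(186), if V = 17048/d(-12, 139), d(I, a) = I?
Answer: -2178145769335/1116 ≈ -1.9517e+9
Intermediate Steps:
p(P) = 4*P (p(P) = (6 - 2)*P = 4*P)
W = 1/44539 ≈ 2.2452e-5
V = -4262/3 (V = 17048/(-12) = 17048*(-1/12) = -4262/3 ≈ -1420.7)
-43821/W + V/p(186) = -43821/1/44539 - 4262/(3*(4*186)) = -43821*44539 - 4262/3/744 = -1951743519 - 4262/3*1/744 = -1951743519 - 2131/1116 = -2178145769335/1116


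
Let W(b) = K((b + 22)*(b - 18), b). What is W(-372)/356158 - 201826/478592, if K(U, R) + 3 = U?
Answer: -1638893071/42613592384 ≈ -0.038459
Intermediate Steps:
K(U, R) = -3 + U
W(b) = -3 + (-18 + b)*(22 + b) (W(b) = -3 + (b + 22)*(b - 18) = -3 + (22 + b)*(-18 + b) = -3 + (-18 + b)*(22 + b))
W(-372)/356158 - 201826/478592 = (-399 + (-372)² + 4*(-372))/356158 - 201826/478592 = (-399 + 138384 - 1488)*(1/356158) - 201826*1/478592 = 136497*(1/356158) - 100913/239296 = 136497/356158 - 100913/239296 = -1638893071/42613592384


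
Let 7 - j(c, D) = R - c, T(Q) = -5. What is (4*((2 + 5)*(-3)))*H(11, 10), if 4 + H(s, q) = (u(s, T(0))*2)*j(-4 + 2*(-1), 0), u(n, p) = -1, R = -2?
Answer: 840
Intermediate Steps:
j(c, D) = 9 + c (j(c, D) = 7 - (-2 - c) = 7 + (2 + c) = 9 + c)
H(s, q) = -10 (H(s, q) = -4 + (-1*2)*(9 + (-4 + 2*(-1))) = -4 - 2*(9 + (-4 - 2)) = -4 - 2*(9 - 6) = -4 - 2*3 = -4 - 6 = -10)
(4*((2 + 5)*(-3)))*H(11, 10) = (4*((2 + 5)*(-3)))*(-10) = (4*(7*(-3)))*(-10) = (4*(-21))*(-10) = -84*(-10) = 840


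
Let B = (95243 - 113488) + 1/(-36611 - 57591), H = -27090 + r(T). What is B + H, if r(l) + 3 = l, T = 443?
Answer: -4229198791/94202 ≈ -44895.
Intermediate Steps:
r(l) = -3 + l
H = -26650 (H = -27090 + (-3 + 443) = -27090 + 440 = -26650)
B = -1718715491/94202 (B = -18245 + 1/(-94202) = -18245 - 1/94202 = -1718715491/94202 ≈ -18245.)
B + H = -1718715491/94202 - 26650 = -4229198791/94202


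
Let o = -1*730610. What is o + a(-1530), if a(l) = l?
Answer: -732140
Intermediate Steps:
o = -730610
o + a(-1530) = -730610 - 1530 = -732140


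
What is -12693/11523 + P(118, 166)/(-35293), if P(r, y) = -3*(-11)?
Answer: -149451436/135560413 ≈ -1.1025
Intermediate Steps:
P(r, y) = 33
-12693/11523 + P(118, 166)/(-35293) = -12693/11523 + 33/(-35293) = -12693*1/11523 + 33*(-1/35293) = -4231/3841 - 33/35293 = -149451436/135560413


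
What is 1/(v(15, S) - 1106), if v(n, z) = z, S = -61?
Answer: -1/1167 ≈ -0.00085690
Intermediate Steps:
1/(v(15, S) - 1106) = 1/(-61 - 1106) = 1/(-1167) = -1/1167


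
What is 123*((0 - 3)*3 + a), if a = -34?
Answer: -5289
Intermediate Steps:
123*((0 - 3)*3 + a) = 123*((0 - 3)*3 - 34) = 123*(-3*3 - 34) = 123*(-9 - 34) = 123*(-43) = -5289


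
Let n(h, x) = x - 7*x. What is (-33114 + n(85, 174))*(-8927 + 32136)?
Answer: -792773022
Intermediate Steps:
n(h, x) = -6*x
(-33114 + n(85, 174))*(-8927 + 32136) = (-33114 - 6*174)*(-8927 + 32136) = (-33114 - 1044)*23209 = -34158*23209 = -792773022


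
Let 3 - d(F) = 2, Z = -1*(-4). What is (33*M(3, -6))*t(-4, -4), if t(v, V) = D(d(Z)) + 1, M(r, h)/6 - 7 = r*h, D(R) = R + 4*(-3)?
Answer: 21780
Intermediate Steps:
Z = 4
d(F) = 1 (d(F) = 3 - 1*2 = 3 - 2 = 1)
D(R) = -12 + R (D(R) = R - 12 = -12 + R)
M(r, h) = 42 + 6*h*r (M(r, h) = 42 + 6*(r*h) = 42 + 6*(h*r) = 42 + 6*h*r)
t(v, V) = -10 (t(v, V) = (-12 + 1) + 1 = -11 + 1 = -10)
(33*M(3, -6))*t(-4, -4) = (33*(42 + 6*(-6)*3))*(-10) = (33*(42 - 108))*(-10) = (33*(-66))*(-10) = -2178*(-10) = 21780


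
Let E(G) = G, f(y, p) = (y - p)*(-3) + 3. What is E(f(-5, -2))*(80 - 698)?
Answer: -7416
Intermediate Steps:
f(y, p) = 3 - 3*y + 3*p (f(y, p) = (-3*y + 3*p) + 3 = 3 - 3*y + 3*p)
E(f(-5, -2))*(80 - 698) = (3 - 3*(-5) + 3*(-2))*(80 - 698) = (3 + 15 - 6)*(-618) = 12*(-618) = -7416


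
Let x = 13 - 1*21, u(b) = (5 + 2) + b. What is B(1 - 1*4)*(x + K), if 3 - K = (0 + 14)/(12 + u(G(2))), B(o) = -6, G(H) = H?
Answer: 34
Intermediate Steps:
u(b) = 7 + b
K = 7/3 (K = 3 - (0 + 14)/(12 + (7 + 2)) = 3 - 14/(12 + 9) = 3 - 14/21 = 3 - 1*2/3 = 3 - 2/3 = 7/3 ≈ 2.3333)
x = -8 (x = 13 - 21 = -8)
B(1 - 1*4)*(x + K) = -6*(-8 + 7/3) = -6*(-17/3) = 34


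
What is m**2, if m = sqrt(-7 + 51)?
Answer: 44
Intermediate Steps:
m = 2*sqrt(11) (m = sqrt(44) = 2*sqrt(11) ≈ 6.6332)
m**2 = (2*sqrt(11))**2 = 44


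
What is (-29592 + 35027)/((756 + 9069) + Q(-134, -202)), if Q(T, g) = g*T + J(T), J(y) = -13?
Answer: 1087/7376 ≈ 0.14737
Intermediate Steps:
Q(T, g) = -13 + T*g (Q(T, g) = g*T - 13 = T*g - 13 = -13 + T*g)
(-29592 + 35027)/((756 + 9069) + Q(-134, -202)) = (-29592 + 35027)/((756 + 9069) + (-13 - 134*(-202))) = 5435/(9825 + (-13 + 27068)) = 5435/(9825 + 27055) = 5435/36880 = 5435*(1/36880) = 1087/7376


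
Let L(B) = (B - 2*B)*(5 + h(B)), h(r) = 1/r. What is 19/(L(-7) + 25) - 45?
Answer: -2636/59 ≈ -44.678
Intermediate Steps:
L(B) = -B*(5 + 1/B) (L(B) = (B - 2*B)*(5 + 1/B) = (-B)*(5 + 1/B) = -B*(5 + 1/B))
19/(L(-7) + 25) - 45 = 19/((-1 - 5*(-7)) + 25) - 45 = 19/((-1 + 35) + 25) - 45 = 19/(34 + 25) - 45 = 19/59 - 45 = -2636/59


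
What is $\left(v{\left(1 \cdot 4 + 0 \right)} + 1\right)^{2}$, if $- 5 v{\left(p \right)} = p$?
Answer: $\frac{1}{25} \approx 0.04$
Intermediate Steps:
$v{\left(p \right)} = - \frac{p}{5}$
$\left(v{\left(1 \cdot 4 + 0 \right)} + 1\right)^{2} = \left(- \frac{1 \cdot 4 + 0}{5} + 1\right)^{2} = \left(- \frac{4 + 0}{5} + 1\right)^{2} = \left(\left(- \frac{1}{5}\right) 4 + 1\right)^{2} = \left(- \frac{4}{5} + 1\right)^{2} = \left(\frac{1}{5}\right)^{2} = \frac{1}{25}$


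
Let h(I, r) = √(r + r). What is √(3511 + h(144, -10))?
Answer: √(3511 + 2*I*√5) ≈ 59.254 + 0.0377*I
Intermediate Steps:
h(I, r) = √2*√r (h(I, r) = √(2*r) = √2*√r)
√(3511 + h(144, -10)) = √(3511 + √2*√(-10)) = √(3511 + √2*(I*√10)) = √(3511 + 2*I*√5)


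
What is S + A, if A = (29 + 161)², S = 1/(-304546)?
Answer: 10994110599/304546 ≈ 36100.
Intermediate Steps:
S = -1/304546 ≈ -3.2836e-6
A = 36100 (A = 190² = 36100)
S + A = -1/304546 + 36100 = 10994110599/304546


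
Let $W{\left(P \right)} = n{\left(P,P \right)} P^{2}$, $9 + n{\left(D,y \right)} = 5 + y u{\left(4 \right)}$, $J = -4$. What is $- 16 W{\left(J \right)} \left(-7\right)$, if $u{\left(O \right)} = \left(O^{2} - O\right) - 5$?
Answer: $-57344$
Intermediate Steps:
$u{\left(O \right)} = -5 + O^{2} - O$
$n{\left(D,y \right)} = -4 + 7 y$ ($n{\left(D,y \right)} = -9 + \left(5 + y \left(-5 + 4^{2} - 4\right)\right) = -9 + \left(5 + y \left(-5 + 16 - 4\right)\right) = -9 + \left(5 + y 7\right) = -9 + \left(5 + 7 y\right) = -4 + 7 y$)
$W{\left(P \right)} = P^{2} \left(-4 + 7 P\right)$ ($W{\left(P \right)} = \left(-4 + 7 P\right) P^{2} = P^{2} \left(-4 + 7 P\right)$)
$- 16 W{\left(J \right)} \left(-7\right) = - 16 \left(-4\right)^{2} \left(-4 + 7 \left(-4\right)\right) \left(-7\right) = - 16 \cdot 16 \left(-4 - 28\right) \left(-7\right) = - 16 \cdot 16 \left(-32\right) \left(-7\right) = \left(-16\right) \left(-512\right) \left(-7\right) = 8192 \left(-7\right) = -57344$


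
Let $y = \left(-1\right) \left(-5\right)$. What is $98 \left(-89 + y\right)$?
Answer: $-8232$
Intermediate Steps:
$y = 5$
$98 \left(-89 + y\right) = 98 \left(-89 + 5\right) = 98 \left(-84\right) = -8232$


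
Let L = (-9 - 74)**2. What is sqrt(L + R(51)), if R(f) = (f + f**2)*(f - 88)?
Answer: I*sqrt(91235) ≈ 302.05*I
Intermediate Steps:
R(f) = (-88 + f)*(f + f**2) (R(f) = (f + f**2)*(-88 + f) = (-88 + f)*(f + f**2))
L = 6889 (L = (-83)**2 = 6889)
sqrt(L + R(51)) = sqrt(6889 + 51*(-88 + 51**2 - 87*51)) = sqrt(6889 + 51*(-88 + 2601 - 4437)) = sqrt(6889 + 51*(-1924)) = sqrt(6889 - 98124) = sqrt(-91235) = I*sqrt(91235)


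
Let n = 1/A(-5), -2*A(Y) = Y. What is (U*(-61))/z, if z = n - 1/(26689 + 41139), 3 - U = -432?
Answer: -2999693300/45217 ≈ -66340.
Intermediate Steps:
A(Y) = -Y/2
U = 435 (U = 3 - 1*(-432) = 3 + 432 = 435)
n = ⅖ (n = 1/(-½*(-5)) = 1/(5/2) = ⅖ ≈ 0.40000)
z = 135651/339140 (z = ⅖ - 1/(26689 + 41139) = ⅖ - 1/67828 = 135651/339140 ≈ 0.39999)
(U*(-61))/z = (435*(-61))/(135651/339140) = -26535*339140/135651 = -2999693300/45217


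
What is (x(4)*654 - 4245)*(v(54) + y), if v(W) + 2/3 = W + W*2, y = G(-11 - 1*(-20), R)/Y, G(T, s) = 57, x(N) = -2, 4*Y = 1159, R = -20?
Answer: -54715560/61 ≈ -8.9698e+5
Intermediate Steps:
Y = 1159/4 (Y = (¼)*1159 = 1159/4 ≈ 289.75)
y = 12/61 (y = 57/(1159/4) = 57*(4/1159) = 12/61 ≈ 0.19672)
v(W) = -⅔ + 3*W (v(W) = -⅔ + (W + W*2) = -⅔ + (W + 2*W) = -⅔ + 3*W)
(x(4)*654 - 4245)*(v(54) + y) = (-2*654 - 4245)*((-⅔ + 3*54) + 12/61) = (-1308 - 4245)*((-⅔ + 162) + 12/61) = -5553*(484/3 + 12/61) = -5553*29560/183 = -54715560/61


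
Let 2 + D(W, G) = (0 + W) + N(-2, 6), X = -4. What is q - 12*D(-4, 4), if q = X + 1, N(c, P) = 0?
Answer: 69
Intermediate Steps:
D(W, G) = -2 + W (D(W, G) = -2 + ((0 + W) + 0) = -2 + (W + 0) = -2 + W)
q = -3 (q = -4 + 1 = -3)
q - 12*D(-4, 4) = -3 - 12*(-2 - 4) = -3 - 12*(-6) = -3 + 72 = 69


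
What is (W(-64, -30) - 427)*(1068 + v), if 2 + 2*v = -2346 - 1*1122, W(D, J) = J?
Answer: 304819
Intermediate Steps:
v = -1735 (v = -1 + (-2346 - 1*1122)/2 = -1 + (-2346 - 1122)/2 = -1 + (½)*(-3468) = -1 - 1734 = -1735)
(W(-64, -30) - 427)*(1068 + v) = (-30 - 427)*(1068 - 1735) = -457*(-667) = 304819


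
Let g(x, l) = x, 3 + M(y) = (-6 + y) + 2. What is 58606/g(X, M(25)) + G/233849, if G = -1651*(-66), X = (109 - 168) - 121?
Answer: -622060937/1913310 ≈ -325.12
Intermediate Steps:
M(y) = -7 + y (M(y) = -3 + ((-6 + y) + 2) = -3 + (-4 + y) = -7 + y)
X = -180 (X = -59 - 121 = -180)
G = 108966
58606/g(X, M(25)) + G/233849 = 58606/(-180) + 108966/233849 = 58606*(-1/180) + 108966*(1/233849) = -29303/90 + 9906/21259 = -622060937/1913310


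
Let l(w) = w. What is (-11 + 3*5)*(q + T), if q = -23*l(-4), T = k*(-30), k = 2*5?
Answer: -832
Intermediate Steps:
k = 10
T = -300 (T = 10*(-30) = -300)
q = 92 (q = -23*(-4) = 92)
(-11 + 3*5)*(q + T) = (-11 + 3*5)*(92 - 300) = (-11 + 15)*(-208) = 4*(-208) = -832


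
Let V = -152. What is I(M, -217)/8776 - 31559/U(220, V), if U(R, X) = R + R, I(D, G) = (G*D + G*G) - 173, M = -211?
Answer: -1341889/21940 ≈ -61.162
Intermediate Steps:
I(D, G) = -173 + G² + D*G (I(D, G) = (D*G + G²) - 173 = (G² + D*G) - 173 = -173 + G² + D*G)
U(R, X) = 2*R
I(M, -217)/8776 - 31559/U(220, V) = (-173 + (-217)² - 211*(-217))/8776 - 31559/(2*220) = (-173 + 47089 + 45787)*(1/8776) - 31559/440 = 92703*(1/8776) - 31559*1/440 = 92703/8776 - 2869/40 = -1341889/21940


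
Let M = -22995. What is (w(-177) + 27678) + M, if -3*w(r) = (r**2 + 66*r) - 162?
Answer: -1812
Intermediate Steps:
w(r) = 54 - 22*r - r**2/3 (w(r) = -((r**2 + 66*r) - 162)/3 = -(-162 + r**2 + 66*r)/3 = 54 - 22*r - r**2/3)
(w(-177) + 27678) + M = ((54 - 22*(-177) - 1/3*(-177)**2) + 27678) - 22995 = ((54 + 3894 - 1/3*31329) + 27678) - 22995 = ((54 + 3894 - 10443) + 27678) - 22995 = (-6495 + 27678) - 22995 = 21183 - 22995 = -1812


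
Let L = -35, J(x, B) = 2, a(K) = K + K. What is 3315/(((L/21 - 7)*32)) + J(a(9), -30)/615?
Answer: -470347/39360 ≈ -11.950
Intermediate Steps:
a(K) = 2*K
3315/(((L/21 - 7)*32)) + J(a(9), -30)/615 = 3315/(((-35/21 - 7)*32)) + 2/615 = 3315/(((-35*1/21 - 7)*32)) + 2*(1/615) = 3315/(((-5/3 - 7)*32)) + 2/615 = 3315/((-26/3*32)) + 2/615 = 3315/(-832/3) + 2/615 = 3315*(-3/832) + 2/615 = -765/64 + 2/615 = -470347/39360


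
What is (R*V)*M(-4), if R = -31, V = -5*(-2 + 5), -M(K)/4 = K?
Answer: 7440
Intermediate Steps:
M(K) = -4*K
V = -15 (V = -5*3 = -15)
(R*V)*M(-4) = (-31*(-15))*(-4*(-4)) = 465*16 = 7440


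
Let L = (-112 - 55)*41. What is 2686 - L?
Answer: 9533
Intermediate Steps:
L = -6847 (L = -167*41 = -6847)
2686 - L = 2686 - 1*(-6847) = 2686 + 6847 = 9533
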